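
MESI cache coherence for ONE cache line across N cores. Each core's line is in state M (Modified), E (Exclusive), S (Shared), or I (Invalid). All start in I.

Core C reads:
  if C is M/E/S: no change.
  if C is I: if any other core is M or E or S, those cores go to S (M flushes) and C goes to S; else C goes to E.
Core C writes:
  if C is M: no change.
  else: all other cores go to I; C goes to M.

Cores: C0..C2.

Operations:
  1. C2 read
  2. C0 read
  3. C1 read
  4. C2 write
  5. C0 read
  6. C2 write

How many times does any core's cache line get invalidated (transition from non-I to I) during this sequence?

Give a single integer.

Answer: 3

Derivation:
Op 1: C2 read [C2 read from I: no other sharers -> C2=E (exclusive)] -> [I,I,E] (invalidations this op: 0; running total: 0)
Op 2: C0 read [C0 read from I: others=['C2=E'] -> C0=S, others downsized to S] -> [S,I,S] (invalidations this op: 0; running total: 0)
Op 3: C1 read [C1 read from I: others=['C0=S', 'C2=S'] -> C1=S, others downsized to S] -> [S,S,S] (invalidations this op: 0; running total: 0)
Op 4: C2 write [C2 write: invalidate ['C0=S', 'C1=S'] -> C2=M] -> [I,I,M] (invalidations this op: 2; running total: 2)
Op 5: C0 read [C0 read from I: others=['C2=M'] -> C0=S, others downsized to S] -> [S,I,S] (invalidations this op: 0; running total: 2)
Op 6: C2 write [C2 write: invalidate ['C0=S'] -> C2=M] -> [I,I,M] (invalidations this op: 1; running total: 3)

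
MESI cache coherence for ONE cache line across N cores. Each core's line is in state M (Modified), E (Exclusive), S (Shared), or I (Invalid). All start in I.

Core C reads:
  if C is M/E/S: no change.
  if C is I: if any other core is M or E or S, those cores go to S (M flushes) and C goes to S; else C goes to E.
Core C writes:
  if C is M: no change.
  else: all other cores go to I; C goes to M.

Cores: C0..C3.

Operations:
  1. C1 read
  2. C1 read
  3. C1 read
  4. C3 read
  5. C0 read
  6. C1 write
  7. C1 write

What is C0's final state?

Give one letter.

Op 1: C1 read [C1 read from I: no other sharers -> C1=E (exclusive)] -> [I,E,I,I]
Op 2: C1 read [C1 read: already in E, no change] -> [I,E,I,I]
Op 3: C1 read [C1 read: already in E, no change] -> [I,E,I,I]
Op 4: C3 read [C3 read from I: others=['C1=E'] -> C3=S, others downsized to S] -> [I,S,I,S]
Op 5: C0 read [C0 read from I: others=['C1=S', 'C3=S'] -> C0=S, others downsized to S] -> [S,S,I,S]
Op 6: C1 write [C1 write: invalidate ['C0=S', 'C3=S'] -> C1=M] -> [I,M,I,I]
Op 7: C1 write [C1 write: already M (modified), no change] -> [I,M,I,I]

Answer: I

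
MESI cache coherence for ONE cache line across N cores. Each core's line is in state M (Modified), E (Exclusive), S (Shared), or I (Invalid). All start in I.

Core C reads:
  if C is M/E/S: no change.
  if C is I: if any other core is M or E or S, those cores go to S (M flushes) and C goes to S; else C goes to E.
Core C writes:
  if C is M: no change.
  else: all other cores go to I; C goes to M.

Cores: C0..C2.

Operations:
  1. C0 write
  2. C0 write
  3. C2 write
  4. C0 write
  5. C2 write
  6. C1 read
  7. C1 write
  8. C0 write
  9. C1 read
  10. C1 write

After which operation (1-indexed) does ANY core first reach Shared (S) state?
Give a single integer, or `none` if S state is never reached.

Op 1: C0 write [C0 write: invalidate none -> C0=M] -> [M,I,I]
Op 2: C0 write [C0 write: already M (modified), no change] -> [M,I,I]
Op 3: C2 write [C2 write: invalidate ['C0=M'] -> C2=M] -> [I,I,M]
Op 4: C0 write [C0 write: invalidate ['C2=M'] -> C0=M] -> [M,I,I]
Op 5: C2 write [C2 write: invalidate ['C0=M'] -> C2=M] -> [I,I,M]
Op 6: C1 read [C1 read from I: others=['C2=M'] -> C1=S, others downsized to S] -> [I,S,S]
  -> First S state at op 6; remaining ops need not be traced.

Answer: 6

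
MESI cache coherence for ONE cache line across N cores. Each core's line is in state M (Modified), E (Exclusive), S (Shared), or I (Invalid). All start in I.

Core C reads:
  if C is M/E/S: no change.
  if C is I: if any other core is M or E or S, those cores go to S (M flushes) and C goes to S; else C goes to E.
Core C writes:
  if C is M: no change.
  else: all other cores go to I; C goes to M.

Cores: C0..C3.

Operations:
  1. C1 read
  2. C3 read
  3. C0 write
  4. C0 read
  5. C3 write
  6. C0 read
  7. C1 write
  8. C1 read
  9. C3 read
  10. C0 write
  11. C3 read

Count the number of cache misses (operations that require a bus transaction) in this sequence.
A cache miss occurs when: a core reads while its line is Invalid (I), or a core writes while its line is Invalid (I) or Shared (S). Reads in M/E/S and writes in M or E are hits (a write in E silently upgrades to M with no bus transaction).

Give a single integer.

Op 1: C1 read [C1 read from I: no other sharers -> C1=E (exclusive)] -> [I,E,I,I] [MISS #1: read from I]
Op 2: C3 read [C3 read from I: others=['C1=E'] -> C3=S, others downsized to S] -> [I,S,I,S] [MISS #2: read from I]
Op 3: C0 write [C0 write: invalidate ['C1=S', 'C3=S'] -> C0=M] -> [M,I,I,I] [MISS #3: write from I]
Op 4: C0 read [C0 read: already in M, no change] -> [M,I,I,I] [hit: read from M]
Op 5: C3 write [C3 write: invalidate ['C0=M'] -> C3=M] -> [I,I,I,M] [MISS #4: write from I]
Op 6: C0 read [C0 read from I: others=['C3=M'] -> C0=S, others downsized to S] -> [S,I,I,S] [MISS #5: read from I]
Op 7: C1 write [C1 write: invalidate ['C0=S', 'C3=S'] -> C1=M] -> [I,M,I,I] [MISS #6: write from I]
Op 8: C1 read [C1 read: already in M, no change] -> [I,M,I,I] [hit: read from M]
Op 9: C3 read [C3 read from I: others=['C1=M'] -> C3=S, others downsized to S] -> [I,S,I,S] [MISS #7: read from I]
Op 10: C0 write [C0 write: invalidate ['C1=S', 'C3=S'] -> C0=M] -> [M,I,I,I] [MISS #8: write from I]
Op 11: C3 read [C3 read from I: others=['C0=M'] -> C3=S, others downsized to S] -> [S,I,I,S] [MISS #9: read from I]

Answer: 9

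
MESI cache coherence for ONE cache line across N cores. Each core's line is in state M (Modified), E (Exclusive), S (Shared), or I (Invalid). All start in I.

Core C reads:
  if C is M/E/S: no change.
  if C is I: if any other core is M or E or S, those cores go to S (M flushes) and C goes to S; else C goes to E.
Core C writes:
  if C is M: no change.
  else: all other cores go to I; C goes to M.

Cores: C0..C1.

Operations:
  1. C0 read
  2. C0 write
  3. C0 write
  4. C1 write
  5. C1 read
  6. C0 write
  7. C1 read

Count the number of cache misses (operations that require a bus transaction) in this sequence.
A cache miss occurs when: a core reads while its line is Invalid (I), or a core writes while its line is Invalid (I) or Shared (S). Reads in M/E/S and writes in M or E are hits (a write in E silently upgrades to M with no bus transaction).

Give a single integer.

Op 1: C0 read [C0 read from I: no other sharers -> C0=E (exclusive)] -> [E,I] [MISS #1: read from I]
Op 2: C0 write [C0 write: invalidate none -> C0=M] -> [M,I] [hit: write from E is a silent E->M upgrade, no bus transaction]
Op 3: C0 write [C0 write: already M (modified), no change] -> [M,I] [hit: write from M]
Op 4: C1 write [C1 write: invalidate ['C0=M'] -> C1=M] -> [I,M] [MISS #2: write from I]
Op 5: C1 read [C1 read: already in M, no change] -> [I,M] [hit: read from M]
Op 6: C0 write [C0 write: invalidate ['C1=M'] -> C0=M] -> [M,I] [MISS #3: write from I]
Op 7: C1 read [C1 read from I: others=['C0=M'] -> C1=S, others downsized to S] -> [S,S] [MISS #4: read from I]

Answer: 4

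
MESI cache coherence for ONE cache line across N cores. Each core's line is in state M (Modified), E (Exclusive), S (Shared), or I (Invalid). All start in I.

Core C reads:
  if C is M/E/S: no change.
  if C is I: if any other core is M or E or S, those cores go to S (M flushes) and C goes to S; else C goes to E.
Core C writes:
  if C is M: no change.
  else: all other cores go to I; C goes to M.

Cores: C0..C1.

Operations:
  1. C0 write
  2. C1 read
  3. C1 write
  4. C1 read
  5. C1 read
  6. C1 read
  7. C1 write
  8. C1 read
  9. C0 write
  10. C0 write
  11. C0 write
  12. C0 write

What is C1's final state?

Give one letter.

Answer: I

Derivation:
Op 1: C0 write [C0 write: invalidate none -> C0=M] -> [M,I]
Op 2: C1 read [C1 read from I: others=['C0=M'] -> C1=S, others downsized to S] -> [S,S]
Op 3: C1 write [C1 write: invalidate ['C0=S'] -> C1=M] -> [I,M]
Op 4: C1 read [C1 read: already in M, no change] -> [I,M]
Op 5: C1 read [C1 read: already in M, no change] -> [I,M]
Op 6: C1 read [C1 read: already in M, no change] -> [I,M]
Op 7: C1 write [C1 write: already M (modified), no change] -> [I,M]
Op 8: C1 read [C1 read: already in M, no change] -> [I,M]
Op 9: C0 write [C0 write: invalidate ['C1=M'] -> C0=M] -> [M,I]
Op 10: C0 write [C0 write: already M (modified), no change] -> [M,I]
Op 11: C0 write [C0 write: already M (modified), no change] -> [M,I]
Op 12: C0 write [C0 write: already M (modified), no change] -> [M,I]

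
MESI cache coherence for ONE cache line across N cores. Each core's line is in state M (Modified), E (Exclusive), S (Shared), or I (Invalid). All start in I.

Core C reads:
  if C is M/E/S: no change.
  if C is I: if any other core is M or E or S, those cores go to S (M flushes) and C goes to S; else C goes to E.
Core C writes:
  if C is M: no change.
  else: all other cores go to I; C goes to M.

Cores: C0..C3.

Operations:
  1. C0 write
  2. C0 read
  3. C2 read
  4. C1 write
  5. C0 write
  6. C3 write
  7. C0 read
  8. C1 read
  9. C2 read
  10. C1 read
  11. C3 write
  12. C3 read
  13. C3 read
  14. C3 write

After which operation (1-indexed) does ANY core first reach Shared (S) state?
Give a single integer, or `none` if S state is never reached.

Answer: 3

Derivation:
Op 1: C0 write [C0 write: invalidate none -> C0=M] -> [M,I,I,I]
Op 2: C0 read [C0 read: already in M, no change] -> [M,I,I,I]
Op 3: C2 read [C2 read from I: others=['C0=M'] -> C2=S, others downsized to S] -> [S,I,S,I]
  -> First S state at op 3; remaining ops need not be traced.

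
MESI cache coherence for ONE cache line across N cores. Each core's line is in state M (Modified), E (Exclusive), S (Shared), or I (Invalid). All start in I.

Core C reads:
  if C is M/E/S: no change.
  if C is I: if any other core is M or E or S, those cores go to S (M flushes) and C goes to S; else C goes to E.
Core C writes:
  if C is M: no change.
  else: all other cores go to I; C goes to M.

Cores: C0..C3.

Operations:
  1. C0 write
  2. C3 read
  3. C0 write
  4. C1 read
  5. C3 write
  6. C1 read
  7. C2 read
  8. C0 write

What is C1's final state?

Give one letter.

Answer: I

Derivation:
Op 1: C0 write [C0 write: invalidate none -> C0=M] -> [M,I,I,I]
Op 2: C3 read [C3 read from I: others=['C0=M'] -> C3=S, others downsized to S] -> [S,I,I,S]
Op 3: C0 write [C0 write: invalidate ['C3=S'] -> C0=M] -> [M,I,I,I]
Op 4: C1 read [C1 read from I: others=['C0=M'] -> C1=S, others downsized to S] -> [S,S,I,I]
Op 5: C3 write [C3 write: invalidate ['C0=S', 'C1=S'] -> C3=M] -> [I,I,I,M]
Op 6: C1 read [C1 read from I: others=['C3=M'] -> C1=S, others downsized to S] -> [I,S,I,S]
Op 7: C2 read [C2 read from I: others=['C1=S', 'C3=S'] -> C2=S, others downsized to S] -> [I,S,S,S]
Op 8: C0 write [C0 write: invalidate ['C1=S', 'C2=S', 'C3=S'] -> C0=M] -> [M,I,I,I]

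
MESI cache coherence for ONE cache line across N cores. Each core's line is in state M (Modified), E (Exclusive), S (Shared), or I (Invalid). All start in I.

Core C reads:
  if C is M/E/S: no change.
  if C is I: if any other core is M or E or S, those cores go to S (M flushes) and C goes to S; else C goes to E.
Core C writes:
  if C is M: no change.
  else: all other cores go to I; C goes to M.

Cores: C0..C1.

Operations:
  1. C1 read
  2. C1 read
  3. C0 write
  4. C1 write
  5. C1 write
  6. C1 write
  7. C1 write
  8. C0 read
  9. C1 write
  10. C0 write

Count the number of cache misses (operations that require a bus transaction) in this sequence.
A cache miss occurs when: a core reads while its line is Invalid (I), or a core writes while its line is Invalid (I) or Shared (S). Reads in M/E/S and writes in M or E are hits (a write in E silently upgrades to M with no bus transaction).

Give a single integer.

Op 1: C1 read [C1 read from I: no other sharers -> C1=E (exclusive)] -> [I,E] [MISS #1: read from I]
Op 2: C1 read [C1 read: already in E, no change] -> [I,E] [hit: read from E]
Op 3: C0 write [C0 write: invalidate ['C1=E'] -> C0=M] -> [M,I] [MISS #2: write from I]
Op 4: C1 write [C1 write: invalidate ['C0=M'] -> C1=M] -> [I,M] [MISS #3: write from I]
Op 5: C1 write [C1 write: already M (modified), no change] -> [I,M] [hit: write from M]
Op 6: C1 write [C1 write: already M (modified), no change] -> [I,M] [hit: write from M]
Op 7: C1 write [C1 write: already M (modified), no change] -> [I,M] [hit: write from M]
Op 8: C0 read [C0 read from I: others=['C1=M'] -> C0=S, others downsized to S] -> [S,S] [MISS #4: read from I]
Op 9: C1 write [C1 write: invalidate ['C0=S'] -> C1=M] -> [I,M] [MISS #5: write from S]
Op 10: C0 write [C0 write: invalidate ['C1=M'] -> C0=M] -> [M,I] [MISS #6: write from I]

Answer: 6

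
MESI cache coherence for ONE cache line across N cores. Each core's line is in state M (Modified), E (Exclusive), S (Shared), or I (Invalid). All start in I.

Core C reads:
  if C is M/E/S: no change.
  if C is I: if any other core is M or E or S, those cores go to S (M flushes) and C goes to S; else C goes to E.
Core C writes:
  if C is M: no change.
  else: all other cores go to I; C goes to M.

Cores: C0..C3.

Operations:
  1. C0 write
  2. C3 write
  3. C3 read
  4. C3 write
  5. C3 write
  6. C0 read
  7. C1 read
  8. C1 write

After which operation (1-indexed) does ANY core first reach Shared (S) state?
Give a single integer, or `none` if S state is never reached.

Op 1: C0 write [C0 write: invalidate none -> C0=M] -> [M,I,I,I]
Op 2: C3 write [C3 write: invalidate ['C0=M'] -> C3=M] -> [I,I,I,M]
Op 3: C3 read [C3 read: already in M, no change] -> [I,I,I,M]
Op 4: C3 write [C3 write: already M (modified), no change] -> [I,I,I,M]
Op 5: C3 write [C3 write: already M (modified), no change] -> [I,I,I,M]
Op 6: C0 read [C0 read from I: others=['C3=M'] -> C0=S, others downsized to S] -> [S,I,I,S]
  -> First S state at op 6; remaining ops need not be traced.

Answer: 6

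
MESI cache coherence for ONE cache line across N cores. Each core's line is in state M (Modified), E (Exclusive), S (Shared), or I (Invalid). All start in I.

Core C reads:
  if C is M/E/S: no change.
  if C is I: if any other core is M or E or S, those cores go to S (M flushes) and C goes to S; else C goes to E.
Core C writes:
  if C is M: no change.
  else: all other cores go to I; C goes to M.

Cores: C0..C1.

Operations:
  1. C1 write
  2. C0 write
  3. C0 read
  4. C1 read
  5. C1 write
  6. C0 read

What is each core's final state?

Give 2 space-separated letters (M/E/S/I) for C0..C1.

Answer: S S

Derivation:
Op 1: C1 write [C1 write: invalidate none -> C1=M] -> [I,M]
Op 2: C0 write [C0 write: invalidate ['C1=M'] -> C0=M] -> [M,I]
Op 3: C0 read [C0 read: already in M, no change] -> [M,I]
Op 4: C1 read [C1 read from I: others=['C0=M'] -> C1=S, others downsized to S] -> [S,S]
Op 5: C1 write [C1 write: invalidate ['C0=S'] -> C1=M] -> [I,M]
Op 6: C0 read [C0 read from I: others=['C1=M'] -> C0=S, others downsized to S] -> [S,S]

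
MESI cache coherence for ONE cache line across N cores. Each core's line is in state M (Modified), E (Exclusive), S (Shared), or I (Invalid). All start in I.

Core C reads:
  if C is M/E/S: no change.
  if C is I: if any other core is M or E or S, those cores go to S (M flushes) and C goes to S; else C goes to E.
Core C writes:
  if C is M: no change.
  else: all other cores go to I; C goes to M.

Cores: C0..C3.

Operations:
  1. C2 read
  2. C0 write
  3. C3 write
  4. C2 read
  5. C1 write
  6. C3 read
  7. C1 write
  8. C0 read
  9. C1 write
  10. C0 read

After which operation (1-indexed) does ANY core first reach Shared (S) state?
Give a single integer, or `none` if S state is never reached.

Answer: 4

Derivation:
Op 1: C2 read [C2 read from I: no other sharers -> C2=E (exclusive)] -> [I,I,E,I]
Op 2: C0 write [C0 write: invalidate ['C2=E'] -> C0=M] -> [M,I,I,I]
Op 3: C3 write [C3 write: invalidate ['C0=M'] -> C3=M] -> [I,I,I,M]
Op 4: C2 read [C2 read from I: others=['C3=M'] -> C2=S, others downsized to S] -> [I,I,S,S]
  -> First S state at op 4; remaining ops need not be traced.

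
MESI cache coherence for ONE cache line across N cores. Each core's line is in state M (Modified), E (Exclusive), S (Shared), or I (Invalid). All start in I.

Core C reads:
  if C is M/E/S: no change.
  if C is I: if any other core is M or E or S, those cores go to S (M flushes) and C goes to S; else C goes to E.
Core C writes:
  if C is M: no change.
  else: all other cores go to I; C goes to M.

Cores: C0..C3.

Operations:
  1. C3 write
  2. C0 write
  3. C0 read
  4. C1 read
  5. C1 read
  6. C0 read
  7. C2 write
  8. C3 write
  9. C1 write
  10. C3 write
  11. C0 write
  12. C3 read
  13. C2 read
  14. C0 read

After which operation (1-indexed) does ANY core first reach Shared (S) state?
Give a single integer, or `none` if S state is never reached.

Op 1: C3 write [C3 write: invalidate none -> C3=M] -> [I,I,I,M]
Op 2: C0 write [C0 write: invalidate ['C3=M'] -> C0=M] -> [M,I,I,I]
Op 3: C0 read [C0 read: already in M, no change] -> [M,I,I,I]
Op 4: C1 read [C1 read from I: others=['C0=M'] -> C1=S, others downsized to S] -> [S,S,I,I]
  -> First S state at op 4; remaining ops need not be traced.

Answer: 4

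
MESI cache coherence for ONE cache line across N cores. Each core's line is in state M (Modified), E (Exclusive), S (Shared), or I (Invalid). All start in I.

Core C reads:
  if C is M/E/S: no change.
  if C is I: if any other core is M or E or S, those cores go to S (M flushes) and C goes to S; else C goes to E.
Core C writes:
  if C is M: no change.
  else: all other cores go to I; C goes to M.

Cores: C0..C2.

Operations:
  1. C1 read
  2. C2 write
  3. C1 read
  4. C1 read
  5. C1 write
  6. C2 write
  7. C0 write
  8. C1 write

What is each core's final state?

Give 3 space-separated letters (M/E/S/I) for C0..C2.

Answer: I M I

Derivation:
Op 1: C1 read [C1 read from I: no other sharers -> C1=E (exclusive)] -> [I,E,I]
Op 2: C2 write [C2 write: invalidate ['C1=E'] -> C2=M] -> [I,I,M]
Op 3: C1 read [C1 read from I: others=['C2=M'] -> C1=S, others downsized to S] -> [I,S,S]
Op 4: C1 read [C1 read: already in S, no change] -> [I,S,S]
Op 5: C1 write [C1 write: invalidate ['C2=S'] -> C1=M] -> [I,M,I]
Op 6: C2 write [C2 write: invalidate ['C1=M'] -> C2=M] -> [I,I,M]
Op 7: C0 write [C0 write: invalidate ['C2=M'] -> C0=M] -> [M,I,I]
Op 8: C1 write [C1 write: invalidate ['C0=M'] -> C1=M] -> [I,M,I]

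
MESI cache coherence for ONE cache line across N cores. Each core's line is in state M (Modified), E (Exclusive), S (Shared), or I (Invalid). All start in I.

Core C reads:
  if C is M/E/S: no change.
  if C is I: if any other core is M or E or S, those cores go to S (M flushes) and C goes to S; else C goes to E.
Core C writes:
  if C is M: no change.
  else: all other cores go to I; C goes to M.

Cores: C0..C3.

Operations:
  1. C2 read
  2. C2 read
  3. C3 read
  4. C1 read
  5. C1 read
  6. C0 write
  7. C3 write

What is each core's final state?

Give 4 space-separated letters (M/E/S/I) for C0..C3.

Op 1: C2 read [C2 read from I: no other sharers -> C2=E (exclusive)] -> [I,I,E,I]
Op 2: C2 read [C2 read: already in E, no change] -> [I,I,E,I]
Op 3: C3 read [C3 read from I: others=['C2=E'] -> C3=S, others downsized to S] -> [I,I,S,S]
Op 4: C1 read [C1 read from I: others=['C2=S', 'C3=S'] -> C1=S, others downsized to S] -> [I,S,S,S]
Op 5: C1 read [C1 read: already in S, no change] -> [I,S,S,S]
Op 6: C0 write [C0 write: invalidate ['C1=S', 'C2=S', 'C3=S'] -> C0=M] -> [M,I,I,I]
Op 7: C3 write [C3 write: invalidate ['C0=M'] -> C3=M] -> [I,I,I,M]

Answer: I I I M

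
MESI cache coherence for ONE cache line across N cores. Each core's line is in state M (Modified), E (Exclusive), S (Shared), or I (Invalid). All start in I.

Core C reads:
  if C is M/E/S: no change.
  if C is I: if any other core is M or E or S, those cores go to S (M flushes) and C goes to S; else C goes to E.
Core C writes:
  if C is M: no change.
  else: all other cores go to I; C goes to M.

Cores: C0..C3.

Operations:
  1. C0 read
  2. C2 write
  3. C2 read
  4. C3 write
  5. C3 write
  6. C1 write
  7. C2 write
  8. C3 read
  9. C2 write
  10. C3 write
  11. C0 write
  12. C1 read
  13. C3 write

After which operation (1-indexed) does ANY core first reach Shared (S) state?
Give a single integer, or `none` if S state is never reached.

Answer: 8

Derivation:
Op 1: C0 read [C0 read from I: no other sharers -> C0=E (exclusive)] -> [E,I,I,I]
Op 2: C2 write [C2 write: invalidate ['C0=E'] -> C2=M] -> [I,I,M,I]
Op 3: C2 read [C2 read: already in M, no change] -> [I,I,M,I]
Op 4: C3 write [C3 write: invalidate ['C2=M'] -> C3=M] -> [I,I,I,M]
Op 5: C3 write [C3 write: already M (modified), no change] -> [I,I,I,M]
Op 6: C1 write [C1 write: invalidate ['C3=M'] -> C1=M] -> [I,M,I,I]
Op 7: C2 write [C2 write: invalidate ['C1=M'] -> C2=M] -> [I,I,M,I]
Op 8: C3 read [C3 read from I: others=['C2=M'] -> C3=S, others downsized to S] -> [I,I,S,S]
  -> First S state at op 8; remaining ops need not be traced.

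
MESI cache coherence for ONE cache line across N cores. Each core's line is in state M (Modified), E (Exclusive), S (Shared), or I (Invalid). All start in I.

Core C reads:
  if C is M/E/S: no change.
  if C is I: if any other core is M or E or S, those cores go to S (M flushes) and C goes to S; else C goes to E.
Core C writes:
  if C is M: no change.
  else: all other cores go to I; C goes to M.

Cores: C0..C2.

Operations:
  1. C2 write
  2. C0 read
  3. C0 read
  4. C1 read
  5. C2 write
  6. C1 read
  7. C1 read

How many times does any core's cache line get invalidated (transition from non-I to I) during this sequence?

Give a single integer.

Op 1: C2 write [C2 write: invalidate none -> C2=M] -> [I,I,M] (invalidations this op: 0; running total: 0)
Op 2: C0 read [C0 read from I: others=['C2=M'] -> C0=S, others downsized to S] -> [S,I,S] (invalidations this op: 0; running total: 0)
Op 3: C0 read [C0 read: already in S, no change] -> [S,I,S] (invalidations this op: 0; running total: 0)
Op 4: C1 read [C1 read from I: others=['C0=S', 'C2=S'] -> C1=S, others downsized to S] -> [S,S,S] (invalidations this op: 0; running total: 0)
Op 5: C2 write [C2 write: invalidate ['C0=S', 'C1=S'] -> C2=M] -> [I,I,M] (invalidations this op: 2; running total: 2)
Op 6: C1 read [C1 read from I: others=['C2=M'] -> C1=S, others downsized to S] -> [I,S,S] (invalidations this op: 0; running total: 2)
Op 7: C1 read [C1 read: already in S, no change] -> [I,S,S] (invalidations this op: 0; running total: 2)

Answer: 2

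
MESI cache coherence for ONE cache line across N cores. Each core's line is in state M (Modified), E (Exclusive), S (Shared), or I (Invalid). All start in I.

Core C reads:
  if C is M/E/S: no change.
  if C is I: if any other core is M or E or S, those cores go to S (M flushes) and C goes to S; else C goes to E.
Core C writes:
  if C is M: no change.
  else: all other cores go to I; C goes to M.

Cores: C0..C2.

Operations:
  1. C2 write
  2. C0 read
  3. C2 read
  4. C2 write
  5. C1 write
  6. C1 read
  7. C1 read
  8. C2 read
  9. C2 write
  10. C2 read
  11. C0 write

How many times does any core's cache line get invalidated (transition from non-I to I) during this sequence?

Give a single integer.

Answer: 4

Derivation:
Op 1: C2 write [C2 write: invalidate none -> C2=M] -> [I,I,M] (invalidations this op: 0; running total: 0)
Op 2: C0 read [C0 read from I: others=['C2=M'] -> C0=S, others downsized to S] -> [S,I,S] (invalidations this op: 0; running total: 0)
Op 3: C2 read [C2 read: already in S, no change] -> [S,I,S] (invalidations this op: 0; running total: 0)
Op 4: C2 write [C2 write: invalidate ['C0=S'] -> C2=M] -> [I,I,M] (invalidations this op: 1; running total: 1)
Op 5: C1 write [C1 write: invalidate ['C2=M'] -> C1=M] -> [I,M,I] (invalidations this op: 1; running total: 2)
Op 6: C1 read [C1 read: already in M, no change] -> [I,M,I] (invalidations this op: 0; running total: 2)
Op 7: C1 read [C1 read: already in M, no change] -> [I,M,I] (invalidations this op: 0; running total: 2)
Op 8: C2 read [C2 read from I: others=['C1=M'] -> C2=S, others downsized to S] -> [I,S,S] (invalidations this op: 0; running total: 2)
Op 9: C2 write [C2 write: invalidate ['C1=S'] -> C2=M] -> [I,I,M] (invalidations this op: 1; running total: 3)
Op 10: C2 read [C2 read: already in M, no change] -> [I,I,M] (invalidations this op: 0; running total: 3)
Op 11: C0 write [C0 write: invalidate ['C2=M'] -> C0=M] -> [M,I,I] (invalidations this op: 1; running total: 4)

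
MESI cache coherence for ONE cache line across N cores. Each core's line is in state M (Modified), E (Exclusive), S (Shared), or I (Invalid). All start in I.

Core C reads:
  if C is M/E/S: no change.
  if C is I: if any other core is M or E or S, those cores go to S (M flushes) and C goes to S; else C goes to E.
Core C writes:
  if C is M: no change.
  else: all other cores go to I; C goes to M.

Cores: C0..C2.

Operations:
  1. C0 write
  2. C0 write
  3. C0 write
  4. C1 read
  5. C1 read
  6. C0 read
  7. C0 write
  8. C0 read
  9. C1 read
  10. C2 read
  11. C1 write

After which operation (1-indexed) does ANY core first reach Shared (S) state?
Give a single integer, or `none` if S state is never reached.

Answer: 4

Derivation:
Op 1: C0 write [C0 write: invalidate none -> C0=M] -> [M,I,I]
Op 2: C0 write [C0 write: already M (modified), no change] -> [M,I,I]
Op 3: C0 write [C0 write: already M (modified), no change] -> [M,I,I]
Op 4: C1 read [C1 read from I: others=['C0=M'] -> C1=S, others downsized to S] -> [S,S,I]
  -> First S state at op 4; remaining ops need not be traced.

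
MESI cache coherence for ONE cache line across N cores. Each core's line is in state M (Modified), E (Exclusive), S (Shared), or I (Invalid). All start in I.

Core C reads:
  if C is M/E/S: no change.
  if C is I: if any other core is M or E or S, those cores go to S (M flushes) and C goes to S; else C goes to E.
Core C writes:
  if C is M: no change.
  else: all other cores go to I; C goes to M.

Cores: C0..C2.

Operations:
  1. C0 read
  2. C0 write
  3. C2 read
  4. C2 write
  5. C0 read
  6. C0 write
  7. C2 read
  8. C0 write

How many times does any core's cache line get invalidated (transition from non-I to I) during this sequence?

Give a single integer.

Answer: 3

Derivation:
Op 1: C0 read [C0 read from I: no other sharers -> C0=E (exclusive)] -> [E,I,I] (invalidations this op: 0; running total: 0)
Op 2: C0 write [C0 write: invalidate none -> C0=M] -> [M,I,I] (invalidations this op: 0; running total: 0)
Op 3: C2 read [C2 read from I: others=['C0=M'] -> C2=S, others downsized to S] -> [S,I,S] (invalidations this op: 0; running total: 0)
Op 4: C2 write [C2 write: invalidate ['C0=S'] -> C2=M] -> [I,I,M] (invalidations this op: 1; running total: 1)
Op 5: C0 read [C0 read from I: others=['C2=M'] -> C0=S, others downsized to S] -> [S,I,S] (invalidations this op: 0; running total: 1)
Op 6: C0 write [C0 write: invalidate ['C2=S'] -> C0=M] -> [M,I,I] (invalidations this op: 1; running total: 2)
Op 7: C2 read [C2 read from I: others=['C0=M'] -> C2=S, others downsized to S] -> [S,I,S] (invalidations this op: 0; running total: 2)
Op 8: C0 write [C0 write: invalidate ['C2=S'] -> C0=M] -> [M,I,I] (invalidations this op: 1; running total: 3)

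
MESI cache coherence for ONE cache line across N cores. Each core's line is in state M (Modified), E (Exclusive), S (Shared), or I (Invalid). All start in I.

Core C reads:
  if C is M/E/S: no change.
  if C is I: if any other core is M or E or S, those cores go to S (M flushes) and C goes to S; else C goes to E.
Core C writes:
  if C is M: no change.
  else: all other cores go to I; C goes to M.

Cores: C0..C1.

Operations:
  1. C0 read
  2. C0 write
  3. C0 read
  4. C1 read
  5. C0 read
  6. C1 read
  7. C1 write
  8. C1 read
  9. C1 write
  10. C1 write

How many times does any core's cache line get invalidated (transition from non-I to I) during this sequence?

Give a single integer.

Answer: 1

Derivation:
Op 1: C0 read [C0 read from I: no other sharers -> C0=E (exclusive)] -> [E,I] (invalidations this op: 0; running total: 0)
Op 2: C0 write [C0 write: invalidate none -> C0=M] -> [M,I] (invalidations this op: 0; running total: 0)
Op 3: C0 read [C0 read: already in M, no change] -> [M,I] (invalidations this op: 0; running total: 0)
Op 4: C1 read [C1 read from I: others=['C0=M'] -> C1=S, others downsized to S] -> [S,S] (invalidations this op: 0; running total: 0)
Op 5: C0 read [C0 read: already in S, no change] -> [S,S] (invalidations this op: 0; running total: 0)
Op 6: C1 read [C1 read: already in S, no change] -> [S,S] (invalidations this op: 0; running total: 0)
Op 7: C1 write [C1 write: invalidate ['C0=S'] -> C1=M] -> [I,M] (invalidations this op: 1; running total: 1)
Op 8: C1 read [C1 read: already in M, no change] -> [I,M] (invalidations this op: 0; running total: 1)
Op 9: C1 write [C1 write: already M (modified), no change] -> [I,M] (invalidations this op: 0; running total: 1)
Op 10: C1 write [C1 write: already M (modified), no change] -> [I,M] (invalidations this op: 0; running total: 1)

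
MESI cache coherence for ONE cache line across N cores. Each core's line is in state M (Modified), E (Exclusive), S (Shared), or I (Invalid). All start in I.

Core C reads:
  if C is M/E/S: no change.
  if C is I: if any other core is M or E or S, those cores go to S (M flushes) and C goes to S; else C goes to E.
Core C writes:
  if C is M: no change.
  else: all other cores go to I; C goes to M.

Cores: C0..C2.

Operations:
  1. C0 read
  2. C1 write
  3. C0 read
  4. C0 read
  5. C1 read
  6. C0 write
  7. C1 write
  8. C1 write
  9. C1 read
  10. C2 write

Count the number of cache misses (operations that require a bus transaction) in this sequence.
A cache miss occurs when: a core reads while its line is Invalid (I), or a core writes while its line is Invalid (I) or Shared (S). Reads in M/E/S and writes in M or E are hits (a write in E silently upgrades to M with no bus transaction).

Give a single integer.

Op 1: C0 read [C0 read from I: no other sharers -> C0=E (exclusive)] -> [E,I,I] [MISS #1: read from I]
Op 2: C1 write [C1 write: invalidate ['C0=E'] -> C1=M] -> [I,M,I] [MISS #2: write from I]
Op 3: C0 read [C0 read from I: others=['C1=M'] -> C0=S, others downsized to S] -> [S,S,I] [MISS #3: read from I]
Op 4: C0 read [C0 read: already in S, no change] -> [S,S,I] [hit: read from S]
Op 5: C1 read [C1 read: already in S, no change] -> [S,S,I] [hit: read from S]
Op 6: C0 write [C0 write: invalidate ['C1=S'] -> C0=M] -> [M,I,I] [MISS #4: write from S]
Op 7: C1 write [C1 write: invalidate ['C0=M'] -> C1=M] -> [I,M,I] [MISS #5: write from I]
Op 8: C1 write [C1 write: already M (modified), no change] -> [I,M,I] [hit: write from M]
Op 9: C1 read [C1 read: already in M, no change] -> [I,M,I] [hit: read from M]
Op 10: C2 write [C2 write: invalidate ['C1=M'] -> C2=M] -> [I,I,M] [MISS #6: write from I]

Answer: 6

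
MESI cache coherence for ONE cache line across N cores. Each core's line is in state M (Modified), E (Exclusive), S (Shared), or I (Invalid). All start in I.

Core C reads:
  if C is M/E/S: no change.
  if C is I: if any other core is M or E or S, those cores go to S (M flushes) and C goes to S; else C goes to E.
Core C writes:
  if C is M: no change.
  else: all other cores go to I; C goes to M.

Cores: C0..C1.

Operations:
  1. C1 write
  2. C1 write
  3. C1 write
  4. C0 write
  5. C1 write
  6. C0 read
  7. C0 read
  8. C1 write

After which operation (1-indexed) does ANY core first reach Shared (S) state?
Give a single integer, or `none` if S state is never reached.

Op 1: C1 write [C1 write: invalidate none -> C1=M] -> [I,M]
Op 2: C1 write [C1 write: already M (modified), no change] -> [I,M]
Op 3: C1 write [C1 write: already M (modified), no change] -> [I,M]
Op 4: C0 write [C0 write: invalidate ['C1=M'] -> C0=M] -> [M,I]
Op 5: C1 write [C1 write: invalidate ['C0=M'] -> C1=M] -> [I,M]
Op 6: C0 read [C0 read from I: others=['C1=M'] -> C0=S, others downsized to S] -> [S,S]
  -> First S state at op 6; remaining ops need not be traced.

Answer: 6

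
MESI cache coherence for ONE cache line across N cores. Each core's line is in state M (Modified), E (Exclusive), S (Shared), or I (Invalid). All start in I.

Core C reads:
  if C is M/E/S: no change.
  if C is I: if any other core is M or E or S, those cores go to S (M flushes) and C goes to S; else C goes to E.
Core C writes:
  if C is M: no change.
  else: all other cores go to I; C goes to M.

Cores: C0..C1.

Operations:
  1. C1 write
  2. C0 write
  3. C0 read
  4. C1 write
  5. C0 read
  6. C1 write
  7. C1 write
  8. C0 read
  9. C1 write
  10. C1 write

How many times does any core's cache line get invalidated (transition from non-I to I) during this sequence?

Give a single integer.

Op 1: C1 write [C1 write: invalidate none -> C1=M] -> [I,M] (invalidations this op: 0; running total: 0)
Op 2: C0 write [C0 write: invalidate ['C1=M'] -> C0=M] -> [M,I] (invalidations this op: 1; running total: 1)
Op 3: C0 read [C0 read: already in M, no change] -> [M,I] (invalidations this op: 0; running total: 1)
Op 4: C1 write [C1 write: invalidate ['C0=M'] -> C1=M] -> [I,M] (invalidations this op: 1; running total: 2)
Op 5: C0 read [C0 read from I: others=['C1=M'] -> C0=S, others downsized to S] -> [S,S] (invalidations this op: 0; running total: 2)
Op 6: C1 write [C1 write: invalidate ['C0=S'] -> C1=M] -> [I,M] (invalidations this op: 1; running total: 3)
Op 7: C1 write [C1 write: already M (modified), no change] -> [I,M] (invalidations this op: 0; running total: 3)
Op 8: C0 read [C0 read from I: others=['C1=M'] -> C0=S, others downsized to S] -> [S,S] (invalidations this op: 0; running total: 3)
Op 9: C1 write [C1 write: invalidate ['C0=S'] -> C1=M] -> [I,M] (invalidations this op: 1; running total: 4)
Op 10: C1 write [C1 write: already M (modified), no change] -> [I,M] (invalidations this op: 0; running total: 4)

Answer: 4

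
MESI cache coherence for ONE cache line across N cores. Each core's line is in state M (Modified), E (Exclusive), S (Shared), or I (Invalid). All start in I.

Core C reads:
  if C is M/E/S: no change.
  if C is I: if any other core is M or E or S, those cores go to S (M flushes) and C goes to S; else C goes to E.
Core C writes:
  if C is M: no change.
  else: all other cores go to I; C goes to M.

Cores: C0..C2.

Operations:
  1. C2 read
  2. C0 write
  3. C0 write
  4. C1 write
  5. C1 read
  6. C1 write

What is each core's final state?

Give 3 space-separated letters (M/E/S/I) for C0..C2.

Op 1: C2 read [C2 read from I: no other sharers -> C2=E (exclusive)] -> [I,I,E]
Op 2: C0 write [C0 write: invalidate ['C2=E'] -> C0=M] -> [M,I,I]
Op 3: C0 write [C0 write: already M (modified), no change] -> [M,I,I]
Op 4: C1 write [C1 write: invalidate ['C0=M'] -> C1=M] -> [I,M,I]
Op 5: C1 read [C1 read: already in M, no change] -> [I,M,I]
Op 6: C1 write [C1 write: already M (modified), no change] -> [I,M,I]

Answer: I M I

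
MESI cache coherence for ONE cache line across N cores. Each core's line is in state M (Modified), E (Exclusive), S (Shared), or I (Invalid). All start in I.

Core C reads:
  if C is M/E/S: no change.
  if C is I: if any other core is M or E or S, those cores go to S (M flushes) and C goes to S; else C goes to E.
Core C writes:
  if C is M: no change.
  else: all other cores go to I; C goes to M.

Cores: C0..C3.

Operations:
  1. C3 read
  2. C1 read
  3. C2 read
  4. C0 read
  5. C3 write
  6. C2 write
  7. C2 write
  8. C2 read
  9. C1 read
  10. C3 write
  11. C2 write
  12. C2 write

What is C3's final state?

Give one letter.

Op 1: C3 read [C3 read from I: no other sharers -> C3=E (exclusive)] -> [I,I,I,E]
Op 2: C1 read [C1 read from I: others=['C3=E'] -> C1=S, others downsized to S] -> [I,S,I,S]
Op 3: C2 read [C2 read from I: others=['C1=S', 'C3=S'] -> C2=S, others downsized to S] -> [I,S,S,S]
Op 4: C0 read [C0 read from I: others=['C1=S', 'C2=S', 'C3=S'] -> C0=S, others downsized to S] -> [S,S,S,S]
Op 5: C3 write [C3 write: invalidate ['C0=S', 'C1=S', 'C2=S'] -> C3=M] -> [I,I,I,M]
Op 6: C2 write [C2 write: invalidate ['C3=M'] -> C2=M] -> [I,I,M,I]
Op 7: C2 write [C2 write: already M (modified), no change] -> [I,I,M,I]
Op 8: C2 read [C2 read: already in M, no change] -> [I,I,M,I]
Op 9: C1 read [C1 read from I: others=['C2=M'] -> C1=S, others downsized to S] -> [I,S,S,I]
Op 10: C3 write [C3 write: invalidate ['C1=S', 'C2=S'] -> C3=M] -> [I,I,I,M]
Op 11: C2 write [C2 write: invalidate ['C3=M'] -> C2=M] -> [I,I,M,I]
Op 12: C2 write [C2 write: already M (modified), no change] -> [I,I,M,I]

Answer: I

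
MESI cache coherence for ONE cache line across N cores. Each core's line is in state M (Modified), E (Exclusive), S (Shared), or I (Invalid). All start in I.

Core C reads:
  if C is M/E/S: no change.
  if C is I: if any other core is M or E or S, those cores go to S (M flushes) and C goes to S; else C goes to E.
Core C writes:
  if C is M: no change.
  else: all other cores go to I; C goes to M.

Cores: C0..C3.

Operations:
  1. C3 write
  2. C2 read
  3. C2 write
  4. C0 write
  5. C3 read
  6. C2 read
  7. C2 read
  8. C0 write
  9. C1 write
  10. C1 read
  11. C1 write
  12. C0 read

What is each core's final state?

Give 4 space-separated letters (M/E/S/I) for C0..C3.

Op 1: C3 write [C3 write: invalidate none -> C3=M] -> [I,I,I,M]
Op 2: C2 read [C2 read from I: others=['C3=M'] -> C2=S, others downsized to S] -> [I,I,S,S]
Op 3: C2 write [C2 write: invalidate ['C3=S'] -> C2=M] -> [I,I,M,I]
Op 4: C0 write [C0 write: invalidate ['C2=M'] -> C0=M] -> [M,I,I,I]
Op 5: C3 read [C3 read from I: others=['C0=M'] -> C3=S, others downsized to S] -> [S,I,I,S]
Op 6: C2 read [C2 read from I: others=['C0=S', 'C3=S'] -> C2=S, others downsized to S] -> [S,I,S,S]
Op 7: C2 read [C2 read: already in S, no change] -> [S,I,S,S]
Op 8: C0 write [C0 write: invalidate ['C2=S', 'C3=S'] -> C0=M] -> [M,I,I,I]
Op 9: C1 write [C1 write: invalidate ['C0=M'] -> C1=M] -> [I,M,I,I]
Op 10: C1 read [C1 read: already in M, no change] -> [I,M,I,I]
Op 11: C1 write [C1 write: already M (modified), no change] -> [I,M,I,I]
Op 12: C0 read [C0 read from I: others=['C1=M'] -> C0=S, others downsized to S] -> [S,S,I,I]

Answer: S S I I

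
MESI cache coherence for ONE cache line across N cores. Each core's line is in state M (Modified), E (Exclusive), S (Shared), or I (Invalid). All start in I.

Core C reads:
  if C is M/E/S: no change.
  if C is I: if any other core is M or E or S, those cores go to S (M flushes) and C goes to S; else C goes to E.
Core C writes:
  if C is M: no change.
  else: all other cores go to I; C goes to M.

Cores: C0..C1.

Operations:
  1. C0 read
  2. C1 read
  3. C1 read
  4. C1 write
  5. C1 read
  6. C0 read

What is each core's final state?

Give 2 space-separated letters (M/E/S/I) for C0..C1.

Answer: S S

Derivation:
Op 1: C0 read [C0 read from I: no other sharers -> C0=E (exclusive)] -> [E,I]
Op 2: C1 read [C1 read from I: others=['C0=E'] -> C1=S, others downsized to S] -> [S,S]
Op 3: C1 read [C1 read: already in S, no change] -> [S,S]
Op 4: C1 write [C1 write: invalidate ['C0=S'] -> C1=M] -> [I,M]
Op 5: C1 read [C1 read: already in M, no change] -> [I,M]
Op 6: C0 read [C0 read from I: others=['C1=M'] -> C0=S, others downsized to S] -> [S,S]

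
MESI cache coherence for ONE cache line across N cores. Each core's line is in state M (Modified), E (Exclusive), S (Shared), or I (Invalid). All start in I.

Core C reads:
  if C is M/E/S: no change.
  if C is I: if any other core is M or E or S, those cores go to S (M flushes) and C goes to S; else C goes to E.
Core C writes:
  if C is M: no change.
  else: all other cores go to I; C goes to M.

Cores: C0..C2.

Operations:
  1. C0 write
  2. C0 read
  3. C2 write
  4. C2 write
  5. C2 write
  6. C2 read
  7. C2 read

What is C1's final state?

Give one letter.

Answer: I

Derivation:
Op 1: C0 write [C0 write: invalidate none -> C0=M] -> [M,I,I]
Op 2: C0 read [C0 read: already in M, no change] -> [M,I,I]
Op 3: C2 write [C2 write: invalidate ['C0=M'] -> C2=M] -> [I,I,M]
Op 4: C2 write [C2 write: already M (modified), no change] -> [I,I,M]
Op 5: C2 write [C2 write: already M (modified), no change] -> [I,I,M]
Op 6: C2 read [C2 read: already in M, no change] -> [I,I,M]
Op 7: C2 read [C2 read: already in M, no change] -> [I,I,M]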